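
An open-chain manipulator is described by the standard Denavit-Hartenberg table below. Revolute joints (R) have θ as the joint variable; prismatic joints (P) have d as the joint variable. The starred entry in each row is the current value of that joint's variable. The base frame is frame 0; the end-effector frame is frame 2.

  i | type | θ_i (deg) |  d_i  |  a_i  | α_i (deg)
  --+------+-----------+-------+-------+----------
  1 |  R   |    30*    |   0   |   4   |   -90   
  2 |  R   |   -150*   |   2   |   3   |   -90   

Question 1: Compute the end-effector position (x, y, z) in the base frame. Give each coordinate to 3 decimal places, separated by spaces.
after link 1: o_1 = (3.4641, 2.0000, 0.0000)
after link 2: o_2 = (0.2141, 2.4330, 1.5000)

0.214 2.433 1.500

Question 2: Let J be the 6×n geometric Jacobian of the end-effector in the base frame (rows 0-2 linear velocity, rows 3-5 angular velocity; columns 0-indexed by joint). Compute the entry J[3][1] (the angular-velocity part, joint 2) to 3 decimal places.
axis z_1 = (-0.5000,0.8660,0.0000); lever o_n−o_1 = (-3.2500,0.4330,1.5000)
cross product → J_v[:, 1] = (1.2990,0.7500,2.5981)
J_ω[:, 1] = z_1
entry J[3][1] = -0.5000

-0.500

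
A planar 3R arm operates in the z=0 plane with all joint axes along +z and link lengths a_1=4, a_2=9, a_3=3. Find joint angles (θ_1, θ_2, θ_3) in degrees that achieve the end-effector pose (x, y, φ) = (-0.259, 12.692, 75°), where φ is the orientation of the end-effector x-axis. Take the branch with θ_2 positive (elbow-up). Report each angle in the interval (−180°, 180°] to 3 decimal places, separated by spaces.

29.997 90.001 -44.998

wrist centre = target − a_3·(cos φ, sin φ) = (-1.0355, 9.7942)
cos θ_2 = (96.9990−4²−9²)/(2·4·9) = -0.0000; θ_2 = 90.0008° (elbow-up)
β = atan2(9.7942,-1.0355) = 96.0350°; ψ = atan2(9.0000,3.9999) = 66.0382°
θ_1 = β − ψ = 29.9968°
θ_3 = φ − θ_1 − θ_2 = -44.9976° (wrapped to (-180°,180°])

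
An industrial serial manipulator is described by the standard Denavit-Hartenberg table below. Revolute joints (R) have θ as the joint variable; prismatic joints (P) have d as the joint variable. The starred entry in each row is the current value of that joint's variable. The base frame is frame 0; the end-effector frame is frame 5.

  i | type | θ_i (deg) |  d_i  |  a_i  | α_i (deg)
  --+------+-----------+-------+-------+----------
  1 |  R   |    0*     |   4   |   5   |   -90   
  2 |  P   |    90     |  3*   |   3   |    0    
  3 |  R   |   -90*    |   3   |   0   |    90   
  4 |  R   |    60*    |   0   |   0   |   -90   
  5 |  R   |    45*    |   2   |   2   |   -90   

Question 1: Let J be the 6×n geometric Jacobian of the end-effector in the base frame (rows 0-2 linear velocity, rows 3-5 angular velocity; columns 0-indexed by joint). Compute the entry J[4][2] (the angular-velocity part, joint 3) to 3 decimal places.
1.000

axis z_2 = (0.0000,1.0000,0.0000); lever o_n−o_2 = (-1.0249,5.2247,-1.4142)
cross product → J_v[:, 2] = (-1.4142,-0.0000,1.0249)
J_ω[:, 2] = z_2
entry J[4][2] = 1.0000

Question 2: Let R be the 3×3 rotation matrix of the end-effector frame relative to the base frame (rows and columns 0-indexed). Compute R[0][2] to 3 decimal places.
End-effector z-axis (col 2 of R) = (-0.3536,-0.6124,-0.7071)
R[0][2] = -0.3536

-0.354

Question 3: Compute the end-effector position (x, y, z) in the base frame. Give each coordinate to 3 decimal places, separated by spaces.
3.975 8.225 -0.414

after link 1: o_1 = (5.0000, 0.0000, 4.0000)
after link 2: o_2 = (5.0000, 3.0000, 1.0000)
after link 3: o_3 = (5.0000, 6.0000, 1.0000)
after link 4: o_4 = (5.0000, 6.0000, 1.0000)
after link 5: o_5 = (3.9751, 8.2247, -0.4142)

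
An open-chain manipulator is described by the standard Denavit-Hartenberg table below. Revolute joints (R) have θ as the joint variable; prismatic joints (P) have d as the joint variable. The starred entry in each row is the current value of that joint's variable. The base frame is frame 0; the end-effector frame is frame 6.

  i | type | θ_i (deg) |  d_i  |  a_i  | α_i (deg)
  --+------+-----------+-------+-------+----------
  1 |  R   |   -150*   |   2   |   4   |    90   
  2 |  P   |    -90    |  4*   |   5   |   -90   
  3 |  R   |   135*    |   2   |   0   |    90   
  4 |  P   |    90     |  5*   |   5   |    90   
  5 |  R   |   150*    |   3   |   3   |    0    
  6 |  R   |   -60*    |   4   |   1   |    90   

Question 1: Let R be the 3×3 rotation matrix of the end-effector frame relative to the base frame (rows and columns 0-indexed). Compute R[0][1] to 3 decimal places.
0.354

End-effector y-axis (col 1 of R) = (0.3536,-0.6124,0.7071)
R[0][1] = 0.3536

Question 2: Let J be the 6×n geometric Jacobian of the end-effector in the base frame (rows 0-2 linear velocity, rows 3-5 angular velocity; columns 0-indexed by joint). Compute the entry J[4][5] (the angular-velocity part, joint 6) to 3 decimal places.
-0.612

axis z_5 = (0.3536,-0.6124,0.7071); lever o_n−o_5 = (1.7678,-3.0619,2.1213)
cross product → J_v[:, 5] = (0.8660,0.5000,-0.0000)
J_ω[:, 5] = z_5
entry J[4][5] = -0.6124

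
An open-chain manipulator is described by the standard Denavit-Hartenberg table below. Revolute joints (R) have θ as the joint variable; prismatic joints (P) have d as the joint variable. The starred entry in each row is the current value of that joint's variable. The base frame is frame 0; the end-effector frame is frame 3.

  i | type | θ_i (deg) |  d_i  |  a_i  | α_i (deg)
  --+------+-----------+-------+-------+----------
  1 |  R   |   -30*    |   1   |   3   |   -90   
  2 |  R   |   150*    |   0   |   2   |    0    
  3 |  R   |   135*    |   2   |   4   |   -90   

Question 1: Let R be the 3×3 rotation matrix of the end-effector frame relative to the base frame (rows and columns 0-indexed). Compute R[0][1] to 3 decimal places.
End-effector y-axis (col 1 of R) = (-0.5000,-0.8660,-0.0000)
R[0][1] = -0.5000

-0.500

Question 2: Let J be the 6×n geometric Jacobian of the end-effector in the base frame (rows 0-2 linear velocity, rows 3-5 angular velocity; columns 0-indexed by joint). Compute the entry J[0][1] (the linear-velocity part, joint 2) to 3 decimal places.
2.480

axis z_1 = (0.5000,0.8660,0.0000); lever o_n−o_1 = (0.3966,2.0804,2.8637)
cross product → J_v[:, 1] = (2.4800,-1.4319,0.6968)
J_ω[:, 1] = z_1
entry J[0][1] = 2.4800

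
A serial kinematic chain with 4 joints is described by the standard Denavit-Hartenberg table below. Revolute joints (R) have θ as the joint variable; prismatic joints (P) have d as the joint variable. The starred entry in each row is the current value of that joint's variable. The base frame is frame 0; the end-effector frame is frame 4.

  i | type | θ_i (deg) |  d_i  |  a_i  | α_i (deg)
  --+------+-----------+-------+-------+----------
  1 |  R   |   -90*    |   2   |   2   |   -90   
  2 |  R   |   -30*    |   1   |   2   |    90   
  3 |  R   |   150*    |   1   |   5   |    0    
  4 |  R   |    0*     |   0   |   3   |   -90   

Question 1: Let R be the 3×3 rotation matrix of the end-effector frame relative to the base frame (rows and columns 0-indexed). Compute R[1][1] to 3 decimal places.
End-effector y-axis (col 1 of R) = (-0.0000,-0.5000,-0.8660)
R[1][1] = -0.5000

-0.500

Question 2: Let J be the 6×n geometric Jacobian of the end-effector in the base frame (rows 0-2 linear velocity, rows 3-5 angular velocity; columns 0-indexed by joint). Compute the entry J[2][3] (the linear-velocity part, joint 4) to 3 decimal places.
axis z_3 = (-0.0000,0.5000,0.8660); lever o_n−o_3 = (1.5000,2.2500,-1.2990)
cross product → J_v[:, 3] = (-2.5981,1.2990,-0.7500)
J_ω[:, 3] = z_3
entry J[2][3] = -0.7500

-0.750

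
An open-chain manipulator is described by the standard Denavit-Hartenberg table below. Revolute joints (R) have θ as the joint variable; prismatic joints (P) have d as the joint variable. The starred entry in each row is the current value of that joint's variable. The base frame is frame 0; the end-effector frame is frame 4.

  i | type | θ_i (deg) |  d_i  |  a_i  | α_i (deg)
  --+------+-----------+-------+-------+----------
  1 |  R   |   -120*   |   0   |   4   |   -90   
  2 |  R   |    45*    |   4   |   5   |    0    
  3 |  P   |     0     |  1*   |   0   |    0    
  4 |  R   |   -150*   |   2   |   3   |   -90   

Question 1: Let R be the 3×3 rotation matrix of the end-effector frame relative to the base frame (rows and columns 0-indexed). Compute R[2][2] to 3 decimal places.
0.259

End-effector z-axis (col 2 of R) = (-0.4830,-0.8365,0.2588)
R[2][2] = 0.2588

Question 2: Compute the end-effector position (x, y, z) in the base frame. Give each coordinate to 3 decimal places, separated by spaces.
after link 1: o_1 = (-2.0000, -3.4641, 0.0000)
after link 2: o_2 = (-0.3037, -8.5260, -3.5355)
after link 3: o_3 = (0.5624, -9.0260, -3.5355)
after link 4: o_4 = (2.6826, -9.3535, -0.6378)

2.683 -9.354 -0.638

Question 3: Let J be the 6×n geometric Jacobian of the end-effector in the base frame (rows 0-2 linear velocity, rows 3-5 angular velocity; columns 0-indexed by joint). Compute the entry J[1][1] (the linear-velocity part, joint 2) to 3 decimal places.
axis z_1 = (0.8660,-0.5000,0.0000); lever o_n−o_1 = (4.6826,-5.8894,-0.6378)
cross product → J_v[:, 1] = (0.3189,0.5523,-2.7591)
J_ω[:, 1] = z_1
entry J[1][1] = 0.5523

0.552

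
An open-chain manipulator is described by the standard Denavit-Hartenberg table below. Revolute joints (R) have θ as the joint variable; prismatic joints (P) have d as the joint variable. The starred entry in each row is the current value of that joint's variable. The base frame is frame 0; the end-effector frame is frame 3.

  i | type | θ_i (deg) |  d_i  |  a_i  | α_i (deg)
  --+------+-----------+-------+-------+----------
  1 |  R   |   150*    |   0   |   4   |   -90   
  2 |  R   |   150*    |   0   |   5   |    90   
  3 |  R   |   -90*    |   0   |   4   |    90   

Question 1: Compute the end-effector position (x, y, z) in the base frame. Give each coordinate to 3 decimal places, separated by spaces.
2.286 3.299 -2.500

after link 1: o_1 = (-3.4641, 2.0000, 0.0000)
after link 2: o_2 = (0.2859, -0.1651, -2.5000)
after link 3: o_3 = (2.2859, 3.2990, -2.5000)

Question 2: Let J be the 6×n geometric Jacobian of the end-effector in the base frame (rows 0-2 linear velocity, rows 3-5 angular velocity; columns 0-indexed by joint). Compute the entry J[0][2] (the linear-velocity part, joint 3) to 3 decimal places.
axis z_2 = (-0.4330,0.2500,-0.8660); lever o_n−o_2 = (2.0000,3.4641,-0.0000)
cross product → J_v[:, 2] = (3.0000,-1.7321,-2.0000)
J_ω[:, 2] = z_2
entry J[0][2] = 3.0000

3.000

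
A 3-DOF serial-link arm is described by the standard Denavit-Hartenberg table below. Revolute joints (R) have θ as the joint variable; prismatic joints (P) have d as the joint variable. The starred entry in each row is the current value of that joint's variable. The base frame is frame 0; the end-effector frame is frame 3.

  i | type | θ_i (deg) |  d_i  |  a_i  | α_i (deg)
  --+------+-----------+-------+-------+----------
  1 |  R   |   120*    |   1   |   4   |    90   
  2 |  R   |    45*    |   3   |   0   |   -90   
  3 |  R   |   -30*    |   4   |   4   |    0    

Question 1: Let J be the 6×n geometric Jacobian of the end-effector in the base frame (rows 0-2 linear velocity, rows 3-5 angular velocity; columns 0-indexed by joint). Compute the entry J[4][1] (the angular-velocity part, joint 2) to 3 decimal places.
0.500

axis z_1 = (0.8660,0.5000,0.0000); lever o_n−o_1 = (4.5196,2.1718,5.2779)
cross product → J_v[:, 1] = (2.6390,-4.5708,-0.3789)
J_ω[:, 1] = z_1
entry J[4][1] = 0.5000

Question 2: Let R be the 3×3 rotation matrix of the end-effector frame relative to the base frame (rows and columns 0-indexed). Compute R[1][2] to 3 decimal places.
-0.612

End-effector z-axis (col 2 of R) = (0.3536,-0.6124,0.7071)
R[1][2] = -0.6124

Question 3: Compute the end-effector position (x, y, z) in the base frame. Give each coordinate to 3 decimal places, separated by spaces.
2.520 5.636 6.278

after link 1: o_1 = (-2.0000, 3.4641, 1.0000)
after link 2: o_2 = (0.5981, 4.9641, 1.0000)
after link 3: o_3 = (2.5196, 5.6359, 6.2779)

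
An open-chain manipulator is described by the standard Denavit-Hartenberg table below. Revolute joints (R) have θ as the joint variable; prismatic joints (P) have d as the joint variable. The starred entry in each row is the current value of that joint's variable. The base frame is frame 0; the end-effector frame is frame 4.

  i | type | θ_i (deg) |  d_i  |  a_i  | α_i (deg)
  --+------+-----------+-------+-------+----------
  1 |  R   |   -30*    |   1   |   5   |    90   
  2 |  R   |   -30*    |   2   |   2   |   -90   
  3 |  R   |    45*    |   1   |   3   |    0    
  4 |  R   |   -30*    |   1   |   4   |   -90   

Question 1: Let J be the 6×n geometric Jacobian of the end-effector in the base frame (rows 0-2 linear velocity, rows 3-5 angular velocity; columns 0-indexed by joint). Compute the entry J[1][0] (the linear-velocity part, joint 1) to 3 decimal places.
11.763

axis z_0 = ẑ; lever o_n−o_0 = (11.7632,-5.4560,-1.2605)
cross product → J_v[:, 0] = (5.4560,11.7632,-0.0000)
J_ω[:, 0] = z_0
entry J[1][0] = 11.7632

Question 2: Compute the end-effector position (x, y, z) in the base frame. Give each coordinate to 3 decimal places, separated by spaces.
after link 1: o_1 = (4.3301, -2.5000, 1.0000)
after link 2: o_2 = (4.8301, -5.0981, 0.0000)
after link 3: o_3 = (7.9148, -4.4295, -0.1946)
after link 4: o_4 = (11.7632, -5.4560, -1.2605)

11.763 -5.456 -1.260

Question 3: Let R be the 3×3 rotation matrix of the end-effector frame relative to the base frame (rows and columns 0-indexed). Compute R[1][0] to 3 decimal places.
-0.194

End-effector x-axis (col 0 of R) = (0.8539,-0.1941,-0.4830)
R[1][0] = -0.1941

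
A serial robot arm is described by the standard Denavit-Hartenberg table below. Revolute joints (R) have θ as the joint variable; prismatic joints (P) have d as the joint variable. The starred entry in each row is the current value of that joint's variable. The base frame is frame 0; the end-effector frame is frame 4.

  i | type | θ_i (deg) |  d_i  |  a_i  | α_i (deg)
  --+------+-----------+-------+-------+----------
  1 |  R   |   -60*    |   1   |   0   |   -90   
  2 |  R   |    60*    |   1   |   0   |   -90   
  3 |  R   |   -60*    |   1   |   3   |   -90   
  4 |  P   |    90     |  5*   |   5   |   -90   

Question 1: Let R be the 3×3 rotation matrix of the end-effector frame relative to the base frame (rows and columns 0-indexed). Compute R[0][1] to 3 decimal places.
End-effector y-axis (col 1 of R) = (0.2165,0.6250,0.7500)
R[0][1] = 0.2165

0.217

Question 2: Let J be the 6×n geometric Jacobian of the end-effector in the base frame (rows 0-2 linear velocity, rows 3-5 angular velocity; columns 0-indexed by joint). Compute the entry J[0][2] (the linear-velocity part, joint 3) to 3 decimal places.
axis z_2 = (-0.4330,0.7500,-0.5000); lever o_n−o_2 = (3.2745,-5.4755,-3.0490)
cross product → J_v[:, 2] = (-5.0245,-2.9575,-0.0849)
J_ω[:, 2] = z_2
entry J[0][2] = -5.0245

-5.025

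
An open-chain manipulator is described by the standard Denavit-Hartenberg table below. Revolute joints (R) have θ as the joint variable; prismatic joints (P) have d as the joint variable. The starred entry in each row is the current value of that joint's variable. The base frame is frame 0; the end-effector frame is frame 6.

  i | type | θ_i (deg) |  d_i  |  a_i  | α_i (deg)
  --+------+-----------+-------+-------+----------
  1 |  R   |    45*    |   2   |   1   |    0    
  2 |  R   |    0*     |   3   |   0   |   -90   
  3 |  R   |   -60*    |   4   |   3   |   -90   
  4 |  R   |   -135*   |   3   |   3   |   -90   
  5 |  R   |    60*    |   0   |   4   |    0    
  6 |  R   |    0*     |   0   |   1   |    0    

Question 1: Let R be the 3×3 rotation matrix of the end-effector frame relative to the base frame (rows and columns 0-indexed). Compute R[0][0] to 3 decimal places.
-0.905

End-effector x-axis (col 0 of R) = (-0.9053,-0.4053,0.1268)
R[0][0] = -0.9053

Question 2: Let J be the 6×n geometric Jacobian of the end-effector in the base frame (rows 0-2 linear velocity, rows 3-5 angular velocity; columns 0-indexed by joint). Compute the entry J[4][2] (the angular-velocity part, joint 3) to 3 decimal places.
axis z_2 = (-0.7071,0.7071,0.0000); lever o_n−o_2 = (-6.7073,4.4496,-0.1049)
cross product → J_v[:, 2] = (-0.0742,-0.0742,1.5965)
J_ω[:, 2] = z_2
entry J[4][2] = 0.7071

0.707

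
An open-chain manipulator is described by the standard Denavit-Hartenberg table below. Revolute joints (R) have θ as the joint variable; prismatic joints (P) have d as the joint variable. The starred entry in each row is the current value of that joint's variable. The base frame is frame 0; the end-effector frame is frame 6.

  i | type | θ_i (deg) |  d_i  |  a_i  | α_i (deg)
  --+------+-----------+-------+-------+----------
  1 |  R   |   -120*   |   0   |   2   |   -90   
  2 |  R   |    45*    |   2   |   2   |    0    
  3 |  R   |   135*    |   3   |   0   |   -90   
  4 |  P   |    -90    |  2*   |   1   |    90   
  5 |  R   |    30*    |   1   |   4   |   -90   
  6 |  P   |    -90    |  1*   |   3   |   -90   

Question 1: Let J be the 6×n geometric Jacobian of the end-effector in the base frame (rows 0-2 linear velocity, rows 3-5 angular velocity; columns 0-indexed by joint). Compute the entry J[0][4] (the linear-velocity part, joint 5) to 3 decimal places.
axis z_4 = (-0.5000,-0.8660,0.0000); lever o_n−o_4 = (0.5670,-4.9462,2.8660)
cross product → J_v[:, 4] = (-2.4821,1.4330,2.9641)
J_ω[:, 4] = z_4
entry J[0][4] = -2.4821

-2.482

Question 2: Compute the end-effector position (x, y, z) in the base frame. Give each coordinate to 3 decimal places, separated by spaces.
4.056 -10.903 3.452

after link 1: o_1 = (-1.0000, -1.7321, 0.0000)
after link 2: o_2 = (0.0249, -3.9568, -1.4142)
after link 3: o_3 = (2.6230, -5.4568, -1.4142)
after link 4: o_4 = (3.4890, -5.9568, 0.5858)
after link 5: o_5 = (5.9890, -8.5549, 2.5858)
after link 6: o_6 = (4.0560, -10.9029, 3.4518)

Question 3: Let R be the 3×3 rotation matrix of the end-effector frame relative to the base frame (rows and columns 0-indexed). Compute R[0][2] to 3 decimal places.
0.750

End-effector z-axis (col 2 of R) = (0.7500,-0.4330,0.5000)
R[0][2] = 0.7500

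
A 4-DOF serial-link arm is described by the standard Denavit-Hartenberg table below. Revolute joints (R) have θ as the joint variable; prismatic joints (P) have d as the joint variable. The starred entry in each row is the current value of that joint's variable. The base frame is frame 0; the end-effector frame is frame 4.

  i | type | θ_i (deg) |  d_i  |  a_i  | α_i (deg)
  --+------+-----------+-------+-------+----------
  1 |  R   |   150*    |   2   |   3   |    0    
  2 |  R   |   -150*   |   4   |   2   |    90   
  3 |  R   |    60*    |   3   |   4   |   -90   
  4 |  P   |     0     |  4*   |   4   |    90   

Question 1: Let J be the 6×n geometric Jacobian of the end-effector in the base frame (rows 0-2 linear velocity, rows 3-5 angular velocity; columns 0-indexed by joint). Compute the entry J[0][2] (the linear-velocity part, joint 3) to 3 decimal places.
-8.928

axis z_2 = (0.0000,-1.0000,0.0000); lever o_n−o_2 = (0.5359,-3.0000,8.9282)
cross product → J_v[:, 2] = (-8.9282,0.0000,0.5359)
J_ω[:, 2] = z_2
entry J[0][2] = -8.9282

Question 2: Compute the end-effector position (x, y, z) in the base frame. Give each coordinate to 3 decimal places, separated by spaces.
after link 1: o_1 = (-2.5981, 1.5000, 2.0000)
after link 2: o_2 = (-0.5981, 1.5000, 6.0000)
after link 3: o_3 = (1.4019, -1.5000, 9.4641)
after link 4: o_4 = (-0.0622, -1.5000, 14.9282)

-0.062 -1.500 14.928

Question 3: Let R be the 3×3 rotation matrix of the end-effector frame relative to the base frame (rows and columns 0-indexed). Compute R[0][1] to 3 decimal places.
End-effector y-axis (col 1 of R) = (-0.8660,0.0000,0.5000)
R[0][1] = -0.8660

-0.866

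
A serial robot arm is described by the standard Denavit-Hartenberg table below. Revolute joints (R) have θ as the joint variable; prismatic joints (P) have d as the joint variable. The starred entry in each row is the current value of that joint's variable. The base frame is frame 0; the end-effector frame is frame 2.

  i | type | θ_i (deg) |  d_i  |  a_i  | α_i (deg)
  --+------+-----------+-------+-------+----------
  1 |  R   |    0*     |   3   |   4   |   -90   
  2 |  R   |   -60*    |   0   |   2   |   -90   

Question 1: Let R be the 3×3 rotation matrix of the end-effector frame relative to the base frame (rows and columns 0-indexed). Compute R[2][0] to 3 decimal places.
End-effector x-axis (col 0 of R) = (0.5000,-0.0000,0.8660)
R[2][0] = 0.8660

0.866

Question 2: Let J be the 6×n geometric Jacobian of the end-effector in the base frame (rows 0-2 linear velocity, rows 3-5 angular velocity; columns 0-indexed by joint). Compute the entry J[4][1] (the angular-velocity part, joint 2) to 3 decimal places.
axis z_1 = (0.0000,1.0000,0.0000); lever o_n−o_1 = (1.0000,-0.0000,1.7321)
cross product → J_v[:, 1] = (1.7321,0.0000,-1.0000)
J_ω[:, 1] = z_1
entry J[4][1] = 1.0000

1.000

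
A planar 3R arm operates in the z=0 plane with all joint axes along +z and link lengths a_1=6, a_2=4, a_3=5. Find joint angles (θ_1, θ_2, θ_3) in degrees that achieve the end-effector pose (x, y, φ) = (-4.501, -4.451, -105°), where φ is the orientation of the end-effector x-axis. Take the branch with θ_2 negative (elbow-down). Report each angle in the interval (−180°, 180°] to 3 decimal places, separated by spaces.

-148.475 -150.008 -166.517

wrist centre = target − a_3·(cos φ, sin φ) = (-3.2069, 0.3786)
cos θ_2 = (10.4276−6²−4²)/(2·6·4) = -0.8661; θ_2 = -150.0076° (elbow-down)
β = atan2(0.3786,-3.2069) = 173.2664°; ψ = atan2(-1.9995,2.5356) = -38.2585°
θ_1 = β − ψ = 211.5249°
θ_3 = φ − θ_1 − θ_2 = -166.5173° (wrapped to (-180°,180°])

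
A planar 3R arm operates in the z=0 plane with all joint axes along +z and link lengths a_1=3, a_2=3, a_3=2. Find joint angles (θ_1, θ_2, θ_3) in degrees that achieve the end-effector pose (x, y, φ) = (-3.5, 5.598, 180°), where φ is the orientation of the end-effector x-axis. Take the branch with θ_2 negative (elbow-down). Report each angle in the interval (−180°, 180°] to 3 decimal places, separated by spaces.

wrist centre = target − a_3·(cos φ, sin φ) = (-1.5000, 5.5980)
cos θ_2 = (33.5876−3²−3²)/(2·3·3) = 0.8660; θ_2 = -30.0054° (elbow-down)
β = atan2(5.5980,-1.5000) = 105.0002°; ψ = atan2(-1.5002,5.5979) = -15.0027°
θ_1 = β − ψ = 120.0029°
θ_3 = φ − θ_1 − θ_2 = 90.0025° (wrapped to (-180°,180°])

120.003 -30.005 90.003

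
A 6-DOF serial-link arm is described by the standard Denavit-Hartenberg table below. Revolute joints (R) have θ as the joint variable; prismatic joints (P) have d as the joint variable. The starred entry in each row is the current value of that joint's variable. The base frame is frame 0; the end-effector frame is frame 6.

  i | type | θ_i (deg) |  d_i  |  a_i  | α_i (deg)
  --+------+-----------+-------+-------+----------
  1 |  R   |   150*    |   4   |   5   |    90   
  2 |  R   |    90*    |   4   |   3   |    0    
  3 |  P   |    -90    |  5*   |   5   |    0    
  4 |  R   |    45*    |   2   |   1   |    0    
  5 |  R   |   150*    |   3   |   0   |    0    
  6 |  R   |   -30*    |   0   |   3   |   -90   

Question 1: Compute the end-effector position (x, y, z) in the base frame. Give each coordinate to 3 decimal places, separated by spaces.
0.237 16.029 8.484

after link 1: o_1 = (-4.3301, 2.5000, 4.0000)
after link 2: o_2 = (-2.3301, 5.9641, 7.0000)
after link 3: o_3 = (-4.1603, 12.7942, 7.0000)
after link 4: o_4 = (-3.7726, 14.8798, 7.7071)
after link 5: o_5 = (-2.2726, 17.4779, 7.7071)
after link 6: o_6 = (0.2369, 16.0290, 8.4836)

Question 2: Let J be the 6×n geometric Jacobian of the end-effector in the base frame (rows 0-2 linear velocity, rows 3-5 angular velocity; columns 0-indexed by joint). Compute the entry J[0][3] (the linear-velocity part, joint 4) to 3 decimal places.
axis z_3 = (0.5000,0.8660,0.0000); lever o_n−o_3 = (4.3972,3.2348,1.4836)
cross product → J_v[:, 3] = (1.2848,-0.7418,-2.1907)
J_ω[:, 3] = z_3
entry J[0][3] = 1.2848

1.285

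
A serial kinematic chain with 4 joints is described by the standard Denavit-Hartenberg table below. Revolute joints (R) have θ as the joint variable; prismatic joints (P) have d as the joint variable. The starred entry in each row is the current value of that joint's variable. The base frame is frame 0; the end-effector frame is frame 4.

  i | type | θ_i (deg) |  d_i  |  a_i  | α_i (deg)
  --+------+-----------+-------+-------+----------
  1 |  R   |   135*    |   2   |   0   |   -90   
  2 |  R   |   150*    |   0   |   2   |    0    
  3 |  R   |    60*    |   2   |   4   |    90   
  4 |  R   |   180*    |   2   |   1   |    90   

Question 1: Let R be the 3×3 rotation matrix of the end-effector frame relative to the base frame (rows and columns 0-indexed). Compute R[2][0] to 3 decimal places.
-0.500

End-effector x-axis (col 0 of R) = (-0.6124,0.6124,-0.5000)
R[2][0] = -0.5000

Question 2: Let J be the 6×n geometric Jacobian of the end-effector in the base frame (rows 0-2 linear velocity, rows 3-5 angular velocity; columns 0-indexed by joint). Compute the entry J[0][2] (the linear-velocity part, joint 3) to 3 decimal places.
0.164

axis z_2 = (-0.7071,-0.7071,0.0000); lever o_n−o_2 = (1.1300,-3.9584,-0.2321)
cross product → J_v[:, 2] = (0.1641,-0.1641,3.5981)
J_ω[:, 2] = z_2
entry J[0][2] = 0.1641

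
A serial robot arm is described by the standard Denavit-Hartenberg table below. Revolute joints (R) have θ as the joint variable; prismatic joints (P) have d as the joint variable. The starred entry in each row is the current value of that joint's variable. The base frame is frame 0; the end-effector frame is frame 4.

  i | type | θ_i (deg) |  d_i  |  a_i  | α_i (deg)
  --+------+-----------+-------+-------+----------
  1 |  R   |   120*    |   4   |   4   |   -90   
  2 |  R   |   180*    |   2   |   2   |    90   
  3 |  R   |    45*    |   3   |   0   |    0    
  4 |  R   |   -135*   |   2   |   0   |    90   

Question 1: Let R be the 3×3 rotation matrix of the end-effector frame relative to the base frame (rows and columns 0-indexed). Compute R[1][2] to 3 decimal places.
End-effector z-axis (col 2 of R) = (-0.5000,0.8660,0.0000)
R[1][2] = 0.8660

0.866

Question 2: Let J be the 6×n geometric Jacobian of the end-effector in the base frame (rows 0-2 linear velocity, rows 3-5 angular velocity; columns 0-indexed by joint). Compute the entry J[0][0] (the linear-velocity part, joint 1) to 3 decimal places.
axis z_0 = ẑ; lever o_n−o_0 = (-2.7321,0.7321,-1.0000)
cross product → J_v[:, 0] = (-0.7321,-2.7321,0.0000)
J_ω[:, 0] = z_0
entry J[0][0] = -0.7321

-0.732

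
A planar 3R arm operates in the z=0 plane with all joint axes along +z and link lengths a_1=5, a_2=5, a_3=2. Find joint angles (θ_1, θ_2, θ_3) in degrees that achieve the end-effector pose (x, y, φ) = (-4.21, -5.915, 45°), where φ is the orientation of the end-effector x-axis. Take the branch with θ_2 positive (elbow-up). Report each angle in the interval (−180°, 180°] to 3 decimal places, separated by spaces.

-150.007 45.010 149.997

wrist centre = target − a_3·(cos φ, sin φ) = (-5.6242, -7.3292)
cos θ_2 = (85.3491−5²−5²)/(2·5·5) = 0.7070; θ_2 = 45.0100° (elbow-up)
β = atan2(-7.3292,-5.6242) = -127.5015°; ψ = atan2(3.5362,8.5349) = 22.5050°
θ_1 = β − ψ = -150.0065°
θ_3 = φ − θ_1 − θ_2 = 149.9965° (wrapped to (-180°,180°])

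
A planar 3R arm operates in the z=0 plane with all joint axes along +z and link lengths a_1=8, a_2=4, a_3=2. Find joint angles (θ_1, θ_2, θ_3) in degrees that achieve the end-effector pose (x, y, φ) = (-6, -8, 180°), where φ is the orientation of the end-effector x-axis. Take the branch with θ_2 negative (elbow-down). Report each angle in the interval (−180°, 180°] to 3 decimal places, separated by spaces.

wrist centre = target − a_3·(cos φ, sin φ) = (-4.0000, -8.0000)
cos θ_2 = (80.0000−8²−4²)/(2·8·4) = 0.0000; θ_2 = -90.0000° (elbow-down)
β = atan2(-8.0000,-4.0000) = -116.5651°; ψ = atan2(-4.0000,8.0000) = -26.5651°
θ_1 = β − ψ = -90.0000°
θ_3 = φ − θ_1 − θ_2 = 0.0000° (wrapped to (-180°,180°])

-90.000 -90.000 0.000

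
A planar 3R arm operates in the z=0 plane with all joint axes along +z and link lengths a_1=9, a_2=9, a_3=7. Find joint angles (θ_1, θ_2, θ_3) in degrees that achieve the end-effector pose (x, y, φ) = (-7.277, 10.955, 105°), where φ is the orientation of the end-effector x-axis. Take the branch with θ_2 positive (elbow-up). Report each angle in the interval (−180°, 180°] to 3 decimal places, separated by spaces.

75.002 134.997 -104.999

wrist centre = target − a_3·(cos φ, sin φ) = (-5.4653, 4.1935)
cos θ_2 = (47.4547−9²−9²)/(2·9·9) = -0.7071; θ_2 = 134.9970° (elbow-up)
β = atan2(4.1935,-5.4653) = 142.5008°; ψ = atan2(6.3643,2.6364) = 67.4985°
θ_1 = β − ψ = 75.0024°
θ_3 = φ − θ_1 − θ_2 = -104.9993° (wrapped to (-180°,180°])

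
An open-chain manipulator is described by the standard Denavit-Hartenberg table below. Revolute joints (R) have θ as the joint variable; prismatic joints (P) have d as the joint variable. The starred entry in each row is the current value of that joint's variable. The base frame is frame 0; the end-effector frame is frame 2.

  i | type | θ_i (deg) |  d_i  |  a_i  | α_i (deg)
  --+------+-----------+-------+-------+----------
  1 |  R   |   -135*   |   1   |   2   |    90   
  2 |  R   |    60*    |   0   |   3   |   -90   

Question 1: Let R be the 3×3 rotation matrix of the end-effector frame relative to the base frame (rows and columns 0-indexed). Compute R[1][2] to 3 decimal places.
0.612

End-effector z-axis (col 2 of R) = (0.6124,0.6124,0.5000)
R[1][2] = 0.6124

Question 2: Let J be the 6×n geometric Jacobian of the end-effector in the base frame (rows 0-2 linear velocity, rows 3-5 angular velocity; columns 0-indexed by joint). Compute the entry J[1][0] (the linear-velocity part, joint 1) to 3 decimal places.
axis z_0 = ẑ; lever o_n−o_0 = (-2.4749,-2.4749,3.5981)
cross product → J_v[:, 0] = (2.4749,-2.4749,0.0000)
J_ω[:, 0] = z_0
entry J[1][0] = -2.4749

-2.475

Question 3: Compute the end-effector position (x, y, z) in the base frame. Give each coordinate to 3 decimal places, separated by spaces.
after link 1: o_1 = (-1.4142, -1.4142, 1.0000)
after link 2: o_2 = (-2.4749, -2.4749, 3.5981)

-2.475 -2.475 3.598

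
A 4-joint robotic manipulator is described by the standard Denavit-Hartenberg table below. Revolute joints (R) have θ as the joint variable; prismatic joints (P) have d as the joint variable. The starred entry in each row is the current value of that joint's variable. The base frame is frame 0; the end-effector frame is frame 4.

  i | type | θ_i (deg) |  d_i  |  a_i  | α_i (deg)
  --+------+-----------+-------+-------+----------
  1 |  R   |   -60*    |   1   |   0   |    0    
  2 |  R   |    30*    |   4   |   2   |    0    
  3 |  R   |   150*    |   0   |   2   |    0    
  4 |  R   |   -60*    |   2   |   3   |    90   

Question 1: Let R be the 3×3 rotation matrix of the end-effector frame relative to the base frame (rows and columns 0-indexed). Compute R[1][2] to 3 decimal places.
End-effector z-axis (col 2 of R) = (0.8660,-0.5000,0.0000)
R[1][2] = -0.5000

-0.500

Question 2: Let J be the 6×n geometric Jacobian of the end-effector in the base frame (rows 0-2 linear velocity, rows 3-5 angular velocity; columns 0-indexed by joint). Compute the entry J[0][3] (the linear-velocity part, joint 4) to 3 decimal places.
axis z_3 = (0.0000,0.0000,1.0000); lever o_n−o_3 = (1.5000,2.5981,2.0000)
cross product → J_v[:, 3] = (-2.5981,1.5000,0.0000)
J_ω[:, 3] = z_3
entry J[0][3] = -2.5981

-2.598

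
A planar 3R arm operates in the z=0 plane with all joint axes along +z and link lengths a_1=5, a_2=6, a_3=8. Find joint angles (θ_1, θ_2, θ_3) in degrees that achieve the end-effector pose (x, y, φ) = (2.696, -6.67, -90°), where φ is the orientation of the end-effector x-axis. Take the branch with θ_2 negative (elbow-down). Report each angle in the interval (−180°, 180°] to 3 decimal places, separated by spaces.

wrist centre = target − a_3·(cos φ, sin φ) = (2.6960, 1.3300)
cos θ_2 = (9.0373−5²−6²)/(2·5·6) = -0.8660; θ_2 = -150.0022° (elbow-down)
β = atan2(1.3300,2.6960) = 26.2582°; ψ = atan2(-2.9998,-0.1963) = -93.7434°
θ_1 = β − ψ = 120.0016°
θ_3 = φ − θ_1 − θ_2 = -59.9994° (wrapped to (-180°,180°])

120.002 -150.002 -59.999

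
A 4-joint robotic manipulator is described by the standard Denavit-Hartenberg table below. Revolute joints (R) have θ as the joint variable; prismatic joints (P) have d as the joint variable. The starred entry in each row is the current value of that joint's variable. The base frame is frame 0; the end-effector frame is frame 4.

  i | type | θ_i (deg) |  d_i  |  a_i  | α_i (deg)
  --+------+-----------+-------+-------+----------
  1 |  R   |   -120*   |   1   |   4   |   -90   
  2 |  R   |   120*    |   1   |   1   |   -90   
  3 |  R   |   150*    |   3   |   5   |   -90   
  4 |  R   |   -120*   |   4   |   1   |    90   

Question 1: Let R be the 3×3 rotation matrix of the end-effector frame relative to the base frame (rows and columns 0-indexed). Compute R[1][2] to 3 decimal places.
End-effector z-axis (col 2 of R) = (0.3460,-0.2667,-0.8995)
R[1][2] = -0.2667

-0.267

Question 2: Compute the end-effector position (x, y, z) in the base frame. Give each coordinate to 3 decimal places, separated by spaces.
after link 1: o_1 = (-2.0000, -3.4641, 1.0000)
after link 2: o_2 = (-0.8840, -3.5311, 0.1340)
after link 3: o_3 = (-2.8325, -1.9061, 5.3840)
after link 4: o_4 = (0.3672, -3.7921, 7.1740)

0.367 -3.792 7.174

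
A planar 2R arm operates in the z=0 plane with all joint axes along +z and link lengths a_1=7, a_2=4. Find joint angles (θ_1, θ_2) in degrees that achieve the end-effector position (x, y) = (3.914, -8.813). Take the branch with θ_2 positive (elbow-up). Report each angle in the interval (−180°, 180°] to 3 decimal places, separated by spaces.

cos θ_2 = (92.9884−7²−4²)/(2·7·4) = 0.4998; θ_2 = 60.0137° (elbow-up)
β = atan2(-8.8130,3.9140) = -66.0532°; ψ = atan2(3.4646,8.9992) = 21.0562°
θ_1 = β − ψ = -87.1094°

-87.109 60.014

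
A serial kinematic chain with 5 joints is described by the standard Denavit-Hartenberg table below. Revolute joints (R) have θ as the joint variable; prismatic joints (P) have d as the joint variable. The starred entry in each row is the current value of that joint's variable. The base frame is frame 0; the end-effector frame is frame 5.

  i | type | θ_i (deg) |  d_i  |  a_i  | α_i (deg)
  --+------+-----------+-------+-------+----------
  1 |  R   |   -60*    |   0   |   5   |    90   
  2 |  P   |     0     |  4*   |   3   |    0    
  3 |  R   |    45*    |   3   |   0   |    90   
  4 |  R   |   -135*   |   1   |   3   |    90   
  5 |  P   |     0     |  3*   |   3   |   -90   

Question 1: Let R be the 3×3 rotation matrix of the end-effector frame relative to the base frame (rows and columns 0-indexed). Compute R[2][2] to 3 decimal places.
-0.707

End-effector z-axis (col 2 of R) = (0.3536,-0.6124,-0.7071)
R[2][2] = -0.7071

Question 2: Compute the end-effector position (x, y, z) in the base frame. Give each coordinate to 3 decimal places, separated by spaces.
after link 1: o_1 = (2.5000, -4.3301, 0.0000)
after link 2: o_2 = (0.5359, -8.9282, 0.0000)
after link 3: o_3 = (-2.0622, -10.4282, 0.0000)
after link 4: o_4 = (-0.6215, -8.6809, -2.2071)
after link 5: o_5 = (-2.1215, -6.0828, -5.2071)

-2.122 -6.083 -5.207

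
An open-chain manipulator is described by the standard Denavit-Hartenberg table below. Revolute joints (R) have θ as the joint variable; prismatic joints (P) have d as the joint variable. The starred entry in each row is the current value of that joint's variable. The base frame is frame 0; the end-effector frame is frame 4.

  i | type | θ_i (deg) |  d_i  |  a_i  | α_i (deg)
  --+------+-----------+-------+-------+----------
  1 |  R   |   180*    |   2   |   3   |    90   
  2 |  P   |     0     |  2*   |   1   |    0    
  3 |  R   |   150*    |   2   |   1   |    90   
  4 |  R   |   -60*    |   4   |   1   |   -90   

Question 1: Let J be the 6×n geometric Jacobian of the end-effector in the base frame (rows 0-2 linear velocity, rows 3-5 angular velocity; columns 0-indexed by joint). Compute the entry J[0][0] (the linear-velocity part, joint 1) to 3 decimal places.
-3.134

axis z_0 = ẑ; lever o_n−o_0 = (-4.7010,3.1340,6.2141)
cross product → J_v[:, 0] = (-3.1340,-4.7010,0.0000)
J_ω[:, 0] = z_0
entry J[0][0] = -3.1340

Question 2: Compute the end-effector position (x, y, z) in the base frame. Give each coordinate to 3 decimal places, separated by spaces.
after link 1: o_1 = (-3.0000, 0.0000, 2.0000)
after link 2: o_2 = (-4.0000, 2.0000, 2.0000)
after link 3: o_3 = (-3.1340, 4.0000, 2.5000)
after link 4: o_4 = (-4.7010, 3.1340, 6.2141)

-4.701 3.134 6.214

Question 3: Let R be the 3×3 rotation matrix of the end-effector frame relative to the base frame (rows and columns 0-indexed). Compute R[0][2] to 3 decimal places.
End-effector z-axis (col 2 of R) = (0.7500,0.5000,0.4330)
R[0][2] = 0.7500

0.750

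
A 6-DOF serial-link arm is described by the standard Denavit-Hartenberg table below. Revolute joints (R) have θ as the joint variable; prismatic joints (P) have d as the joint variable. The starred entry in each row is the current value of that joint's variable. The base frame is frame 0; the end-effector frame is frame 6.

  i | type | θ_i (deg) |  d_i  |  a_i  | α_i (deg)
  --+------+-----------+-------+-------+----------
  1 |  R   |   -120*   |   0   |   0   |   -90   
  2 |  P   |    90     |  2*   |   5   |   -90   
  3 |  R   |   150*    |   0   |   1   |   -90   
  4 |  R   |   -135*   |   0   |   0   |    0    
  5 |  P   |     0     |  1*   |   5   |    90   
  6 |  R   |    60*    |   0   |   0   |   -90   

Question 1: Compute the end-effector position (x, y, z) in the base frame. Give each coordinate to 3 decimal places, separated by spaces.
5.348 0.995 -6.696

after link 1: o_1 = (0.0000, 0.0000, 0.0000)
after link 2: o_2 = (1.7321, -1.0000, -5.0000)
after link 3: o_3 = (1.2990, -0.7500, -4.1340)
after link 4: o_4 = (1.2990, -0.7500, -4.1340)
after link 5: o_5 = (5.3477, 0.9950, -6.6958)
after link 6: o_6 = (5.3477, 0.9950, -6.6958)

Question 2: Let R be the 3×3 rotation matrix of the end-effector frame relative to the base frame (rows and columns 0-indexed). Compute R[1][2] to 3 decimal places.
End-effector z-axis (col 2 of R) = (-0.1964,-0.5937,0.7803)
R[1][2] = -0.5937

-0.594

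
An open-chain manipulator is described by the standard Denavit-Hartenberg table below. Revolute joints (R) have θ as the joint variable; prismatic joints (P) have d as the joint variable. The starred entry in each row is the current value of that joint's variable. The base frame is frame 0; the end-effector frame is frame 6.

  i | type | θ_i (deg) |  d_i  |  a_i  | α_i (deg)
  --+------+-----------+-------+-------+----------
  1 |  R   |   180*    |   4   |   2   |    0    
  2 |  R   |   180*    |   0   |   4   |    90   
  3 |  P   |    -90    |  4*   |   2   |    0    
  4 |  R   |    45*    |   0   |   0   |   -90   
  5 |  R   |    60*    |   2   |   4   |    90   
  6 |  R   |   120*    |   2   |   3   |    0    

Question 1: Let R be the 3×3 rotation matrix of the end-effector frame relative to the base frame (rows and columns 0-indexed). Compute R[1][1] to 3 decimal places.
-0.750

End-effector y-axis (col 1 of R) = (-0.6597,-0.7500,-0.0474)
R[1][1] = -0.7500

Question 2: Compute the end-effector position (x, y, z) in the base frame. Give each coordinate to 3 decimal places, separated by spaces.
after link 1: o_1 = (-2.0000, 0.0000, 4.0000)
after link 2: o_2 = (2.0000, -0.0000, 4.0000)
after link 3: o_3 = (2.0000, -4.0000, 2.0000)
after link 4: o_4 = (2.0000, -4.0000, 2.0000)
after link 5: o_5 = (4.8284, -0.5359, 2.0000)
after link 6: o_6 = (7.3600, -2.8349, 3.1427)

7.360 -2.835 3.143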